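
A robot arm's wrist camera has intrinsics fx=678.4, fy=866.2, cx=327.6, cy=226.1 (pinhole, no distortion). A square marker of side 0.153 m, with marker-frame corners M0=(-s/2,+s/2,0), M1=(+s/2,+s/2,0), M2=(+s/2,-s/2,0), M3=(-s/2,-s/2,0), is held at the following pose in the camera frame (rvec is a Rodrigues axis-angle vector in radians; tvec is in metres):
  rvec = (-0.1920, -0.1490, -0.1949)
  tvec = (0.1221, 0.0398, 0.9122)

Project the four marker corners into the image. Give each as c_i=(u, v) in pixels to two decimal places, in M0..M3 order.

Intrinsics K: fx=678.4, fy=866.2, cx=327.6, cy=226.1
Marker side s = 0.153 m; corners in marker frame (Z=0):
  M0 = (-0.0765, +0.0765, 0)
  M1 = (+0.0765, +0.0765, 0)
  M2 = (+0.0765, -0.0765, 0)
  M3 = (-0.0765, -0.0765, 0)
rvec = (-0.1920, -0.1490, -0.1949), |rvec| = θ = 0.31153 rad = 17.849°
Rodrigues: sinθ=0.30652, 1−cosθ=0.04813; R = I + sinθ·[k]× + (1−cosθ)·[k]×²:
    [+0.97015 +0.20595 -0.12804]
    [-0.17757 +0.96288 +0.20331]
    [+0.16516 -0.17451 +0.97071]
t = (0.1221, 0.0398, 0.9122) m
M0: Pc = R·M0+t = (+0.06364, +0.12704, +0.88622); u = 678.4·(+0.06364)/0.88622 + 327.6 = 376.3157, v = 866.2·(+0.12704)/0.88622 + 226.1 = 350.2751
M1: Pc = R·M1+t = (+0.21207, +0.09988, +0.91149); u = 678.4·(+0.21207)/0.91149 + 327.6 = 485.4407, v = 866.2·(+0.09988)/0.91149 + 226.1 = 321.0136
M2: Pc = R·M2+t = (+0.18056, -0.04744, +0.93818); u = 678.4·(+0.18056)/0.93818 + 327.6 = 458.1635, v = 866.2·(-0.04744)/0.93818 + 226.1 = 182.2958
M3: Pc = R·M3+t = (+0.03213, -0.02028, +0.91291); u = 678.4·(+0.03213)/0.91291 + 327.6 = 351.4750, v = 866.2·(-0.02028)/0.91291 + 226.1 = 206.8619

c0=(376.32, 350.28) c1=(485.44, 321.01) c2=(458.16, 182.30) c3=(351.48, 206.86)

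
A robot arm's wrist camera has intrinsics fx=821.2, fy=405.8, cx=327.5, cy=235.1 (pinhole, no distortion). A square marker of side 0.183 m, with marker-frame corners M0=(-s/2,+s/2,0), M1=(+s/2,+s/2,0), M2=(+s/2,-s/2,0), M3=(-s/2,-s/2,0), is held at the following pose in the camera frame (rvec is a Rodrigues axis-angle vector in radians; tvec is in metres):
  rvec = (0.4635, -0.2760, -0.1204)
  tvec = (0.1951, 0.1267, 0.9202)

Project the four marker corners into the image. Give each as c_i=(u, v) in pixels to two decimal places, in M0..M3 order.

c0=(425.65, 331.81) c1=(567.41, 314.24) c2=(580.99, 248.29) c3=(426.09, 264.27)

Intrinsics K: fx=821.2, fy=405.8, cx=327.5, cy=235.1
Marker side s = 0.183 m; corners in marker frame (Z=0):
  M0 = (-0.0915, +0.0915, 0)
  M1 = (+0.0915, +0.0915, 0)
  M2 = (+0.0915, -0.0915, 0)
  M3 = (-0.0915, -0.0915, 0)
rvec = (0.4635, -0.2760, -0.1204), |rvec| = θ = 0.55272 rad = 31.669°
Rodrigues: sinθ=0.52501, 1−cosθ=0.14890; R = I + sinθ·[k]× + (1−cosθ)·[k]×²:
    [+0.95581 +0.05201 -0.28936]
    [-0.17671 +0.88823 -0.42406]
    [+0.23496 +0.45645 +0.85816]
t = (0.1951, 0.1267, 0.9202) m
M0: Pc = R·M0+t = (+0.11240, +0.22414, +0.94047); u = 821.2·(+0.11240)/0.94047 + 327.5 = 425.6482, v = 405.8·(+0.22414)/0.94047 + 235.1 = 331.8145
M1: Pc = R·M1+t = (+0.28732, +0.19180, +0.98346); u = 821.2·(+0.28732)/0.98346 + 327.5 = 567.4104, v = 405.8·(+0.19180)/0.98346 + 235.1 = 314.2425
M2: Pc = R·M2+t = (+0.27780, +0.02926, +0.89993); u = 821.2·(+0.27780)/0.89993 + 327.5 = 580.9933, v = 405.8·(+0.02926)/0.89993 + 235.1 = 248.2931
M3: Pc = R·M3+t = (+0.10288, +0.06160, +0.85694); u = 821.2·(+0.10288)/0.85694 + 327.5 = 426.0942, v = 405.8·(+0.06160)/0.85694 + 235.1 = 264.2690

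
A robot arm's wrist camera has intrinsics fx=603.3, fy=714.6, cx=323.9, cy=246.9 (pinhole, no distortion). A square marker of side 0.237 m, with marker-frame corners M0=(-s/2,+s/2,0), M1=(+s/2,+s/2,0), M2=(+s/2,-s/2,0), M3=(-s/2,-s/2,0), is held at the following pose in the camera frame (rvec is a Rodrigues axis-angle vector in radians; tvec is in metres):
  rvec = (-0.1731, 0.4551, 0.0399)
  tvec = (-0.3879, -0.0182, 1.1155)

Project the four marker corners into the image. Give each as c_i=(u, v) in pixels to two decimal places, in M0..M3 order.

Intrinsics K: fx=603.3, fy=714.6, cx=323.9, cy=246.9
Marker side s = 0.237 m; corners in marker frame (Z=0):
  M0 = (-0.1185, +0.1185, 0)
  M1 = (+0.1185, +0.1185, 0)
  M2 = (+0.1185, -0.1185, 0)
  M3 = (-0.1185, -0.1185, 0)
rvec = (-0.1731, 0.4551, 0.0399), |rvec| = θ = 0.48854 rad = 27.991°
Rodrigues: sinθ=0.46934, 1−cosθ=0.11698; R = I + sinθ·[k]× + (1−cosθ)·[k]×²:
    [+0.89771 -0.07694 +0.43383]
    [-0.00028 +0.98453 +0.17520]
    [-0.44060 -0.15740 +0.88380]
t = (-0.3879, -0.0182, 1.1155) m
M0: Pc = R·M0+t = (-0.50340, +0.09850, +1.14906); u = 603.3·(-0.50340)/1.14906 + 323.9 = 59.5980, v = 714.6·(+0.09850)/1.14906 + 246.9 = 308.1574
M1: Pc = R·M1+t = (-0.29064, +0.09843, +1.04464); u = 603.3·(-0.29064)/1.04464 + 323.9 = 156.0495, v = 714.6·(+0.09843)/1.04464 + 246.9 = 314.2353
M2: Pc = R·M2+t = (-0.27240, -0.13490, +1.08194); u = 603.3·(-0.27240)/1.08194 + 323.9 = 172.0050, v = 714.6·(-0.13490)/1.08194 + 246.9 = 157.8010
M3: Pc = R·M3+t = (-0.48516, -0.13483, +1.18636); u = 603.3·(-0.48516)/1.18636 + 323.9 = 77.1818, v = 714.6·(-0.13483)/1.18636 + 246.9 = 165.6833

c0=(59.60, 308.16) c1=(156.05, 314.24) c2=(172.00, 157.80) c3=(77.18, 165.68)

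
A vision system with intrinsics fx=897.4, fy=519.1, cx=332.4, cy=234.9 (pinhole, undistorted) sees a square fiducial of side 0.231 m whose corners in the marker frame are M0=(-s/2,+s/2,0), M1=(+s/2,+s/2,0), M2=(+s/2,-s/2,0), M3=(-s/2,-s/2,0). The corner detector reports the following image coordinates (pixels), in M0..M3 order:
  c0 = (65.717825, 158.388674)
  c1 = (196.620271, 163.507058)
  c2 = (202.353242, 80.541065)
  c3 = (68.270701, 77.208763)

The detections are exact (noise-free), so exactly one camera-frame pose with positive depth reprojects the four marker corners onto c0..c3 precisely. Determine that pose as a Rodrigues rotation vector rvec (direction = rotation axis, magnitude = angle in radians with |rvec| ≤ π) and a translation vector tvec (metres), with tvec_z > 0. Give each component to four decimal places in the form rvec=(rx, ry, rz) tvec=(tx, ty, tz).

Intrinsics K: fx=897.4, fy=519.1, cx=332.4, cy=234.9
Marker side s = 0.231 m; corners in marker frame (Z=0):
  M0 = (-0.1155, +0.1155, 0)
  M1 = (+0.1155, +0.1155, 0)
  M2 = (+0.1155, -0.1155, 0)
  M3 = (-0.1155, -0.1155, 0)
Detected image corners:
  c0 = (65.717825, 158.388674) px
  c1 = (196.620271, 163.507058) px
  c2 = (202.353242, 80.541065) px
  c3 = (68.270701, 77.208763) px
Planar DLT: solve 8×8 A·h = b for H (H[2,2]=1):
  H  [+560.23665 -4.42546 +132.45586]
  H  [+6.41763 +367.33649 +120.36488]
  H  [-0.09940 +0.10080 +1.00000]
B = K⁻¹H; ‖b₁‖=0.670991, ‖b₂‖=0.670991; λ = 2/(‖b₁‖+‖b₂‖) = 1.490333, sign → tz>0 ⇒ λ=+1.490333
r₁ = λ·B[:,0] = (+0.98527,+0.08546,-0.14814); r₂ = λ·B[:,1] = (-0.06299,+0.98664,+0.15022)
r₃ = r₁×r₂ = (+0.15899,-0.13868,+0.97749); SVD([r₁ r₂ r₃]) → R = UVᵀ:
  R  [+0.98527 -0.06299 +0.15899]
  R  [+0.08546 +0.98664 -0.13868]
  R  [-0.14814 +0.15022 +0.97749]
t = (-0.33205, -0.32883, +1.49033) m
tr R = 2.949403; θ = arccos((tr R − 1)/2) = 0.225415 rad = 12.915°
axis k = ((R−Rᵀ)₃₂, (R−Rᵀ)₁₃, (R−Rᵀ)₂₁) / (2 sinθ) = (+0.646272, +0.687059, +0.332087)
rvec = θ·k = (+0.145679, +0.154873, +0.074857)

rvec=(0.1457, 0.1549, 0.0749) tvec=(-0.3321, -0.3288, 1.4903)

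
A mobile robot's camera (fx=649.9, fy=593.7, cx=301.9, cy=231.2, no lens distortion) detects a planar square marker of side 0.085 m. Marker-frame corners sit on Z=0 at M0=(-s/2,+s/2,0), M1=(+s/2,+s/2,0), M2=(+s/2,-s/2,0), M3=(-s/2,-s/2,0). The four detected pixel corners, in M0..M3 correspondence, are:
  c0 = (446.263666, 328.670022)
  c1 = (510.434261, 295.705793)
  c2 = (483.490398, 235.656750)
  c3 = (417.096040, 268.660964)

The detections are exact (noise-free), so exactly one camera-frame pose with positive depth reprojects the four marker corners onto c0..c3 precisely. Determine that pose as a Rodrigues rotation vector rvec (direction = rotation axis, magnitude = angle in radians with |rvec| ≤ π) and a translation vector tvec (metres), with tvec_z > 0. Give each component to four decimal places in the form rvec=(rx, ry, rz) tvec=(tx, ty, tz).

Intrinsics K: fx=649.9, fy=593.7, cx=301.9, cy=231.2
Marker side s = 0.085 m; corners in marker frame (Z=0):
  M0 = (-0.0425, +0.0425, 0)
  M1 = (+0.0425, +0.0425, 0)
  M2 = (+0.0425, -0.0425, 0)
  M3 = (-0.0425, -0.0425, 0)
Detected image corners:
  c0 = (446.263666, 328.670022) px
  c1 = (510.434261, 295.705793) px
  c2 = (483.490398, 235.656750) px
  c3 = (417.096040, 268.660964) px
Planar DLT: solve 8×8 A·h = b for H (H[2,2]=1):
  H  [+847.61584 +481.76728 +464.75432]
  H  [-339.57017 +798.47357 +282.46999]
  H  [+0.17180 +0.32692 +1.00000]
B = K⁻¹H; ‖b₁‖=1.391710, ‖b₂‖=1.391710; λ = 2/(‖b₁‖+‖b₂‖) = 0.718540, sign → tz>0 ⇒ λ=+0.718540
r₁ = λ·B[:,0] = (+0.87980,-0.45904,+0.12344); r₂ = λ·B[:,1] = (+0.42353,+0.87490,+0.23490)
r₃ = r₁×r₂ = (-0.21583,-0.15439,+0.96415); SVD([r₁ r₂ r₃]) → R = UVᵀ:
  R  [+0.87980 +0.42353 -0.21583]
  R  [-0.45904 +0.87490 -0.15439]
  R  [+0.12344 +0.23490 +0.96415]
t = (+0.18005, +0.06205, +0.71854) m
tr R = 2.718840; θ = arccos((tr R − 1)/2) = 0.536662 rad = 30.748°
axis k = ((R−Rᵀ)₃₂, (R−Rᵀ)₁₃, (R−Rᵀ)₂₁) / (2 sinθ) = (+0.380709, -0.331794, -0.863118)
rvec = θ·k = (+0.204312, -0.178061, -0.463203)

rvec=(0.2043, -0.1781, -0.4632) tvec=(0.1801, 0.0621, 0.7185)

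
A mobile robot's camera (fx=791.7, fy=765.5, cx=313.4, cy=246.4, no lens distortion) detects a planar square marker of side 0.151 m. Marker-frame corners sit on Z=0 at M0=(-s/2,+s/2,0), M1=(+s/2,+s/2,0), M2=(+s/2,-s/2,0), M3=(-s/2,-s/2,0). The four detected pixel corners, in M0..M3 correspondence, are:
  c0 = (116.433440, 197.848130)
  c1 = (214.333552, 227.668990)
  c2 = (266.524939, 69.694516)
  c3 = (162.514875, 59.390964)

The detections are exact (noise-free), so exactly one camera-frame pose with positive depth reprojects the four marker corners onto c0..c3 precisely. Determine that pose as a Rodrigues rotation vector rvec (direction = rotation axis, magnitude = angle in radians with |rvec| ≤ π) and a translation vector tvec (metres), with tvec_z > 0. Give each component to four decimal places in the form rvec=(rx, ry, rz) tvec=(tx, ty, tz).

rvec=(-0.1238, 0.6958, 0.2885) tvec=(-0.1192, -0.1056, 0.7447)

Intrinsics K: fx=791.7, fy=765.5, cx=313.4, cy=246.4
Marker side s = 0.151 m; corners in marker frame (Z=0):
  M0 = (-0.0755, +0.0755, 0)
  M1 = (+0.0755, +0.0755, 0)
  M2 = (+0.0755, -0.0755, 0)
  M3 = (-0.0755, -0.0755, 0)
Detected image corners:
  c0 = (116.433440, 197.848130) px
  c1 = (214.333552, 227.668990) px
  c2 = (266.524939, 69.694516) px
  c3 = (162.514875, 59.390964) px
Planar DLT: solve 8×8 A·h = b for H (H[2,2]=1):
  H  [+503.53088 -328.29259 +186.68080]
  H  [+12.25809 +974.24584 +137.86836]
  H  [-0.86906 -0.02218 +1.00000]
B = K⁻¹H; ‖b₁‖=1.342835, ‖b₂‖=1.342835; λ = 2/(‖b₁‖+‖b₂‖) = 0.744693, sign → tz>0 ⇒ λ=+0.744693
r₁ = λ·B[:,0] = (+0.72983,+0.22024,-0.64718); r₂ = λ·B[:,1] = (-0.30226,+0.95308,-0.01652)
r₃ = r₁×r₂ = (+0.61318,+0.20767,+0.76215); SVD([r₁ r₂ r₃]) → R = UVᵀ:
  R  [+0.72983 -0.30226 +0.61318]
  R  [+0.22024 +0.95308 +0.20767]
  R  [-0.64718 -0.01652 +0.76215]
t = (-0.11920, -0.10558, +0.74469) m
tr R = 2.445063; θ = arccos((tr R − 1)/2) = 0.763339 rad = 43.736°
axis k = ((R−Rᵀ)₃₂, (R−Rᵀ)₁₃, (R−Rᵀ)₂₁) / (2 sinθ) = (-0.162144, +0.911541, +0.377892)
rvec = θ·k = (-0.123771, +0.695815, +0.288460)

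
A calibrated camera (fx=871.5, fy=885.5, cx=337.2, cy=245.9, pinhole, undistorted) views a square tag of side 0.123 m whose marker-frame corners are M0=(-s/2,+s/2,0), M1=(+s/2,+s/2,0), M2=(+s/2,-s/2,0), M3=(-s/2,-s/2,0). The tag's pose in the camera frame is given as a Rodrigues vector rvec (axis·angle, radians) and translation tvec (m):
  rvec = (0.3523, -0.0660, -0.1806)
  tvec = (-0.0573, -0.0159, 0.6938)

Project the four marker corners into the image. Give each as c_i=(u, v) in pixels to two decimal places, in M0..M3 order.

c0=(205.76, 310.91) c1=(353.22, 282.11) c2=(328.12, 135.39) c3=(171.07, 165.15)

Intrinsics K: fx=871.5, fy=885.5, cx=337.2, cy=245.9
Marker side s = 0.123 m; corners in marker frame (Z=0):
  M0 = (-0.0615, +0.0615, 0)
  M1 = (+0.0615, +0.0615, 0)
  M2 = (+0.0615, -0.0615, 0)
  M3 = (-0.0615, -0.0615, 0)
rvec = (0.3523, -0.0660, -0.1806), |rvec| = θ = 0.40136 rad = 22.996°
Rodrigues: sinθ=0.39067, 1−cosθ=0.07947; R = I + sinθ·[k]× + (1−cosθ)·[k]×²:
    [+0.98176 +0.16432 -0.09563]
    [-0.18726 +0.92268 -0.33704]
    [+0.03285 +0.34880 +0.93662]
t = (-0.0573, -0.0159, 0.6938) m
M0: Pc = R·M0+t = (-0.10757, +0.05236, +0.71323); u = 871.5·(-0.10757)/0.71323 + 337.2 = 205.7565, v = 885.5·(+0.05236)/0.71323 + 245.9 = 310.9085
M1: Pc = R·M1+t = (+0.01318, +0.02933, +0.71727); u = 871.5·(+0.01318)/0.71727 + 337.2 = 353.2187, v = 885.5·(+0.02933)/0.71727 + 245.9 = 282.1070
M2: Pc = R·M2+t = (-0.00703, -0.08416, +0.67437); u = 871.5·(-0.00703)/0.67437 + 337.2 = 328.1184, v = 885.5·(-0.08416)/0.67437 + 245.9 = 135.3895
M3: Pc = R·M3+t = (-0.12778, -0.06113, +0.67033); u = 871.5·(-0.12778)/0.67033 + 337.2 = 171.0670, v = 885.5·(-0.06113)/0.67033 + 245.9 = 165.1499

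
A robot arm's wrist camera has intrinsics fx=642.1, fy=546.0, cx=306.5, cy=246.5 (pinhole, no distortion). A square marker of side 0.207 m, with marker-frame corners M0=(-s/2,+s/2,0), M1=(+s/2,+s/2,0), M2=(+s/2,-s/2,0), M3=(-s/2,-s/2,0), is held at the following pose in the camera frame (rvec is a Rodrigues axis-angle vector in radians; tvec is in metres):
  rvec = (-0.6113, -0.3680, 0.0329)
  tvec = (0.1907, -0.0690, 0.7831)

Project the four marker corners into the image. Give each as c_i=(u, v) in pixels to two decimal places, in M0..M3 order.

c0=(401.35, 247.80) c1=(556.65, 268.24) c2=(511.38, 159.43) c3=(374.81, 132.81)

Intrinsics K: fx=642.1, fy=546.0, cx=306.5, cy=246.5
Marker side s = 0.207 m; corners in marker frame (Z=0):
  M0 = (-0.1035, +0.1035, 0)
  M1 = (+0.1035, +0.1035, 0)
  M2 = (+0.1035, -0.1035, 0)
  M3 = (-0.1035, -0.1035, 0)
rvec = (-0.6113, -0.3680, 0.0329), |rvec| = θ = 0.71428 rad = 40.925°
Rodrigues: sinθ=0.65507, 1−cosθ=0.24443; R = I + sinθ·[k]× + (1−cosθ)·[k]×²:
    [+0.93460 +0.07760 -0.34713]
    [+0.13795 +0.82045 +0.55483]
    [+0.32786 -0.56643 +0.75608]
t = (0.1907, -0.0690, 0.7831) m
M0: Pc = R·M0+t = (+0.10200, +0.00164, +0.69054); u = 642.1·(+0.10200)/0.69054 + 306.5 = 401.3457, v = 546.0·(+0.00164)/0.69054 + 246.5 = 247.7955
M1: Pc = R·M1+t = (+0.29546, +0.03019, +0.75841); u = 642.1·(+0.29546)/0.75841 + 306.5 = 556.6515, v = 546.0·(+0.03019)/0.75841 + 246.5 = 268.2377
M2: Pc = R·M2+t = (+0.27940, -0.13964, +0.87566); u = 642.1·(+0.27940)/0.87566 + 306.5 = 511.3766, v = 546.0·(-0.13964)/0.87566 + 246.5 = 159.4312
M3: Pc = R·M3+t = (+0.08594, -0.16819, +0.80779); u = 642.1·(+0.08594)/0.80779 + 306.5 = 374.8097, v = 546.0·(-0.16819)/0.80779 + 246.5 = 132.8147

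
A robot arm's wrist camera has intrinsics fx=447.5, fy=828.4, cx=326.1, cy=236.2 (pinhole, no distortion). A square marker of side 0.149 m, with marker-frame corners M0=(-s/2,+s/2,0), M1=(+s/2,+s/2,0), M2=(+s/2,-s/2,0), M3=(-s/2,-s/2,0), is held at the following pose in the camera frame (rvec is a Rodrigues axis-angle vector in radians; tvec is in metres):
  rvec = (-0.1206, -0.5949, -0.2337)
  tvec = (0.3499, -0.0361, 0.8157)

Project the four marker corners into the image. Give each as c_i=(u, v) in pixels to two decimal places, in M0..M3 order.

Intrinsics K: fx=447.5, fy=828.4, cx=326.1, cy=236.2
Marker side s = 0.149 m; corners in marker frame (Z=0):
  M0 = (-0.0745, +0.0745, 0)
  M1 = (+0.0745, +0.0745, 0)
  M2 = (+0.0745, -0.0745, 0)
  M3 = (-0.0745, -0.0745, 0)
rvec = (-0.1206, -0.5949, -0.2337), |rvec| = θ = 0.65044 rad = 37.267°
Rodrigues: sinθ=0.60553, 1−cosθ=0.20418; R = I + sinθ·[k]× + (1−cosθ)·[k]×²:
    [+0.80284 +0.25219 -0.54023]
    [-0.18294 +0.96662 +0.17937]
    [+0.56743 -0.04518 +0.82218]
t = (0.3499, -0.0361, 0.8157) m
M0: Pc = R·M0+t = (+0.30888, +0.04954, +0.77006); u = 447.5·(+0.30888)/0.77006 + 326.1 = 505.5954, v = 828.4·(+0.04954)/0.77006 + 236.2 = 289.4958
M1: Pc = R·M1+t = (+0.42850, +0.02228, +0.85461); u = 447.5·(+0.42850)/0.85461 + 326.1 = 550.4762, v = 828.4·(+0.02228)/0.85461 + 236.2 = 257.8008
M2: Pc = R·M2+t = (+0.39092, -0.12174, +0.86134); u = 447.5·(+0.39092)/0.86134 + 326.1 = 529.2001, v = 828.4·(-0.12174)/0.86134 + 236.2 = 119.1132
M3: Pc = R·M3+t = (+0.27130, -0.09448, +0.77679); u = 447.5·(+0.27130)/0.77679 + 326.1 = 482.3926, v = 828.4·(-0.09448)/0.77679 + 236.2 = 135.4385

c0=(505.60, 289.50) c1=(550.48, 257.80) c2=(529.20, 119.11) c3=(482.39, 135.44)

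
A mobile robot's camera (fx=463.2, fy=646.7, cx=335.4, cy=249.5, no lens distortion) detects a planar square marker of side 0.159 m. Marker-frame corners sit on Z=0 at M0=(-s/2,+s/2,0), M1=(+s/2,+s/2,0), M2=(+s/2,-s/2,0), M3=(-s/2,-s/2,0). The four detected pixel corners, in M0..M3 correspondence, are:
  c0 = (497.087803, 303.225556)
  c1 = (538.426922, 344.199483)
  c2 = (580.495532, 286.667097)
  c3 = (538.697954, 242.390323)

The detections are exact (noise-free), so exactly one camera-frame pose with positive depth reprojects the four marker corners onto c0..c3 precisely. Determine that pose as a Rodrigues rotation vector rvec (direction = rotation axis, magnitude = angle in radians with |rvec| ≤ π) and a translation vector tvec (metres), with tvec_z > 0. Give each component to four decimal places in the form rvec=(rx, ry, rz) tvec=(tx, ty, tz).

rvec=(0.3788, -0.1201, 0.6154) tvec=(0.5557, 0.0891, 1.2670)

Intrinsics K: fx=463.2, fy=646.7, cx=335.4, cy=249.5
Marker side s = 0.159 m; corners in marker frame (Z=0):
  M0 = (-0.0795, +0.0795, 0)
  M1 = (+0.0795, +0.0795, 0)
  M2 = (+0.0795, -0.0795, 0)
  M3 = (-0.0795, -0.0795, 0)
Detected image corners:
  c0 = (497.087803, 303.225556) px
  c1 = (538.426922, 344.199483) px
  c2 = (580.495532, 286.667097) px
  c3 = (538.697954, 242.390323) px
Planar DLT: solve 8×8 A·h = b for H (H[2,2]=1):
  H  [+355.41628 -131.17425 +538.55792]
  H  [+319.21065 +444.14647 +294.99273]
  H  [+0.17452 +0.24502 +1.00000]
B = K⁻¹H; ‖b₁‖=0.789282, ‖b₂‖=0.789282; λ = 2/(‖b₁‖+‖b₂‖) = 1.266974, sign → tz>0 ⇒ λ=+1.266974
r₁ = λ·B[:,0] = (+0.81205,+0.54007,+0.22111); r₂ = λ·B[:,1] = (-0.58358,+0.75038,+0.31043)
r₃ = r₁×r₂ = (+0.00174,-0.38112,+0.92452); SVD([r₁ r₂ r₃]) → R = UVᵀ:
  R  [+0.81205 -0.58358 +0.00174]
  R  [+0.54007 +0.75038 -0.38112]
  R  [+0.22111 +0.31043 +0.92452]
t = (+0.55569, +0.08913, +1.26697) m
tr R = 2.486954; θ = arccos((tr R − 1)/2) = 0.732542 rad = 41.972°
axis k = ((R−Rᵀ)₃₂, (R−Rᵀ)₁₃, (R−Rᵀ)₂₁) / (2 sinθ) = (+0.517043, -0.164009, +0.840100)
rvec = θ·k = (+0.378756, -0.120144, +0.615408)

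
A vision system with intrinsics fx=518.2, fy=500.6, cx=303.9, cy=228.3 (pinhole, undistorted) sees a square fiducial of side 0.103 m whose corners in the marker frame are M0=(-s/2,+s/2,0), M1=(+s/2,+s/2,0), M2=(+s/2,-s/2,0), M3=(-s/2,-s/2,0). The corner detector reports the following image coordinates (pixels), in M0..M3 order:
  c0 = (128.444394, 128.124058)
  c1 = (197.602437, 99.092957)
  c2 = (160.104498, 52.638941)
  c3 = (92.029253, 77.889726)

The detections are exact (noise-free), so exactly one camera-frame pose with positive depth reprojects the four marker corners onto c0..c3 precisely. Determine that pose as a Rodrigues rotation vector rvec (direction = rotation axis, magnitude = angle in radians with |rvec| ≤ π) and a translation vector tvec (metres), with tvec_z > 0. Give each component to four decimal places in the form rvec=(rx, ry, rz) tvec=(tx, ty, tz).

Intrinsics K: fx=518.2, fy=500.6, cx=303.9, cy=228.3
Marker side s = 0.103 m; corners in marker frame (Z=0):
  M0 = (-0.0515, +0.0515, 0)
  M1 = (+0.0515, +0.0515, 0)
  M2 = (+0.0515, -0.0515, 0)
  M3 = (-0.0515, -0.0515, 0)
Detected image corners:
  c0 = (128.444394, 128.124058) px
  c1 = (197.602437, 99.092957) px
  c2 = (160.104498, 52.638941) px
  c3 = (92.029253, 77.889726) px
Planar DLT: solve 8×8 A·h = b for H (H[2,2]=1):
  H  [+740.77673 +296.55608 +145.04769]
  H  [-216.86847 +430.27196 +88.53791]
  H  [+0.51688 -0.43160 +1.00000]
B = K⁻¹H; ‖b₁‖=1.408336, ‖b₂‖=1.408336; λ = 2/(‖b₁‖+‖b₂‖) = 0.710058, sign → tz>0 ⇒ λ=+0.710058
r₁ = λ·B[:,0] = (+0.79980,-0.47499,+0.36702); r₂ = λ·B[:,1] = (+0.58608,+0.75007,-0.30646)
r₃ = r₁×r₂ = (-0.12972,+0.46021,+0.87828); SVD([r₁ r₂ r₃]) → R = UVᵀ:
  R  [+0.79980 +0.58608 -0.12972]
  R  [-0.47499 +0.75007 +0.46021]
  R  [+0.36702 -0.30646 +0.87828]
t = (-0.21767, -0.19824, +0.71006) m
tr R = 2.428153; θ = arccos((tr R − 1)/2) = 0.775492 rad = 44.432°
axis k = ((R−Rᵀ)₃₂, (R−Rᵀ)₁₃, (R−Rᵀ)₂₁) / (2 sinθ) = (-0.547565, -0.354777, -0.757830)
rvec = θ·k = (-0.424632, -0.275127, -0.587691)

rvec=(-0.4246, -0.2751, -0.5877) tvec=(-0.2177, -0.1982, 0.7101)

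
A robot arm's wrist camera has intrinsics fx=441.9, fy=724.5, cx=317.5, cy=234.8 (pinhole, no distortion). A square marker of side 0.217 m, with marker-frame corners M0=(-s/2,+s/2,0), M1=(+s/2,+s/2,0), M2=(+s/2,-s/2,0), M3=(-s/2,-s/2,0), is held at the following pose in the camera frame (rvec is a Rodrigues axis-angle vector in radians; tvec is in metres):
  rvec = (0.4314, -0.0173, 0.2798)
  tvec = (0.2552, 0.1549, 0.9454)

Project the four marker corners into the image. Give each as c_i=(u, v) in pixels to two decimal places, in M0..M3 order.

Intrinsics K: fx=441.9, fy=724.5, cx=317.5, cy=234.8
Marker side s = 0.217 m; corners in marker frame (Z=0):
  M0 = (-0.1085, +0.1085, 0)
  M1 = (+0.1085, +0.1085, 0)
  M2 = (+0.1085, -0.1085, 0)
  M3 = (-0.1085, -0.1085, 0)
rvec = (0.4314, -0.0173, 0.2798), |rvec| = θ = 0.51448 rad = 29.478°
Rodrigues: sinθ=0.49209, 1−cosθ=0.12945; R = I + sinθ·[k]× + (1−cosθ)·[k]×²:
    [+0.96157 -0.27127 +0.04249]
    [+0.26397 +0.87069 -0.41499]
    [+0.07558 +0.41025 +0.90884]
t = (0.2552, 0.1549, 0.9454) m
M0: Pc = R·M0+t = (+0.12144, +0.22073, +0.98171); u = 441.9·(+0.12144)/0.98171 + 317.5 = 372.1629, v = 724.5·(+0.22073)/0.98171 + 234.8 = 397.6977
M1: Pc = R·M1+t = (+0.33010, +0.27801, +0.99811); u = 441.9·(+0.33010)/0.99811 + 317.5 = 463.6458, v = 724.5·(+0.27801)/0.99811 + 234.8 = 436.5997
M2: Pc = R·M2+t = (+0.38896, +0.08907, +0.90909); u = 441.9·(+0.38896)/0.90909 + 317.5 = 506.5714, v = 724.5·(+0.08907)/0.90909 + 234.8 = 305.7849
M3: Pc = R·M3+t = (+0.18030, +0.03179, +0.89269); u = 441.9·(+0.18030)/0.89269 + 317.5 = 406.7539, v = 724.5·(+0.03179)/0.89269 + 234.8 = 260.5999

c0=(372.16, 397.70) c1=(463.65, 436.60) c2=(506.57, 305.78) c3=(406.75, 260.60)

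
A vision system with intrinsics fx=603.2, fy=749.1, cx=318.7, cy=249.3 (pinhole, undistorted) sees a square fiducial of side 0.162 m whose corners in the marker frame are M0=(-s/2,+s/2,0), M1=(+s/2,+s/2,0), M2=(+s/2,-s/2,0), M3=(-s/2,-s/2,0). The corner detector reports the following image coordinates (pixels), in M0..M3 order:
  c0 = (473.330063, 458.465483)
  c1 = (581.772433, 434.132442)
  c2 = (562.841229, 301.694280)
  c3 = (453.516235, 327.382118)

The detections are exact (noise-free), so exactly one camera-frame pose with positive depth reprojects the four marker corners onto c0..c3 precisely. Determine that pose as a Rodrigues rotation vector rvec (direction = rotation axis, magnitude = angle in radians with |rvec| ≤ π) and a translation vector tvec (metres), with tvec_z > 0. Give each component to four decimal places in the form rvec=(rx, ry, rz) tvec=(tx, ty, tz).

Intrinsics K: fx=603.2, fy=749.1, cx=318.7, cy=249.3
Marker side s = 0.162 m; corners in marker frame (Z=0):
  M0 = (-0.0810, +0.0810, 0)
  M1 = (+0.0810, +0.0810, 0)
  M2 = (+0.0810, -0.0810, 0)
  M3 = (-0.0810, -0.0810, 0)
Detected image corners:
  c0 = (473.330063, 458.465483) px
  c1 = (581.772433, 434.132442) px
  c2 = (562.841229, 301.694280) px
  c3 = (453.516235, 327.382118) px
Planar DLT: solve 8×8 A·h = b for H (H[2,2]=1):
  H  [+645.07097 +150.31824 +517.68130]
  H  [-174.22677 +835.88939 +380.78805]
  H  [-0.05221 +0.05933 +1.00000]
B = K⁻¹H; ‖b₁‖=1.119128, ‖b₂‖=1.119128; λ = 2/(‖b₁‖+‖b₂‖) = 0.893553, sign → tz>0 ⇒ λ=+0.893553
r₁ = λ·B[:,0] = (+0.98023,-0.19230,-0.04665); r₂ = λ·B[:,1] = (+0.19467,+0.97944,+0.05301)
r₃ = r₁×r₂ = (+0.03550,-0.06104,+0.99750); SVD([r₁ r₂ r₃]) → R = UVᵀ:
  R  [+0.98023 +0.19467 +0.03550]
  R  [-0.19230 +0.97944 -0.06104]
  R  [-0.04665 +0.05301 +0.99750]
t = (+0.29476, +0.15684, +0.89355) m
tr R = 2.957167; θ = arccos((tr R − 1)/2) = 0.207333 rad = 11.879°
axis k = ((R−Rᵀ)₃₂, (R−Rᵀ)₁₃, (R−Rᵀ)₂₁) / (2 sinθ) = (+0.277037, +0.199538, -0.939912)
rvec = θ·k = (+0.057439, +0.041371, -0.194875)

rvec=(0.0574, 0.0414, -0.1949) tvec=(0.2948, 0.1568, 0.8936)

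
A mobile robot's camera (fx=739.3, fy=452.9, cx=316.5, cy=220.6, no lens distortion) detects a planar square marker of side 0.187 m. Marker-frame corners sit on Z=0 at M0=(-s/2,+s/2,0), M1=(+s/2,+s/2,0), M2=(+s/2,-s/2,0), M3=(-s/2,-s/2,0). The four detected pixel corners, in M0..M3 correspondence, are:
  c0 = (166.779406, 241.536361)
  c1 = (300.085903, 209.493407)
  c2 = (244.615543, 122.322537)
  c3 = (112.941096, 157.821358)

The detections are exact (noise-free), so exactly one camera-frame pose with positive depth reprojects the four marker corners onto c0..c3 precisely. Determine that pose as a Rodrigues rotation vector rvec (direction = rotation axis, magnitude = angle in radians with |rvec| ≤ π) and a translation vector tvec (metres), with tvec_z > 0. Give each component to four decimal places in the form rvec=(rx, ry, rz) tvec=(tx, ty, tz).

Intrinsics K: fx=739.3, fy=452.9, cx=316.5, cy=220.6
Marker side s = 0.187 m; corners in marker frame (Z=0):
  M0 = (-0.0935, +0.0935, 0)
  M1 = (+0.0935, +0.0935, 0)
  M2 = (+0.0935, -0.0935, 0)
  M3 = (-0.0935, -0.0935, 0)
Detected image corners:
  c0 = (166.779406, 241.536361) px
  c1 = (300.085903, 209.493407) px
  c2 = (244.615543, 122.322537) px
  c3 = (112.941096, 157.821358) px
Planar DLT: solve 8×8 A·h = b for H (H[2,2]=1):
  H  [+665.57007 +296.32215 +204.86624]
  H  [-218.66175 +460.40404 +183.20256]
  H  [-0.20836 +0.02008 +1.00000]
B = K⁻¹H; ‖b₁‖=1.080678, ‖b₂‖=1.080678; λ = 2/(‖b₁‖+‖b₂‖) = 0.925345, sign → tz>0 ⇒ λ=+0.925345
r₁ = λ·B[:,0] = (+0.91560,-0.35285,-0.19280); r₂ = λ·B[:,1] = (+0.36294,+0.93163,+0.01858)
r₃ = r₁×r₂ = (+0.17306,-0.08699,+0.98106); SVD([r₁ r₂ r₃]) → R = UVᵀ:
  R  [+0.91560 +0.36294 +0.17306]
  R  [-0.35285 +0.93163 -0.08699]
  R  [-0.19280 +0.01858 +0.98106]
t = (-0.13973, -0.07641, +0.92535) m
tr R = 2.828291; θ = arccos((tr R − 1)/2) = 0.417402 rad = 23.915°
axis k = ((R−Rᵀ)₃₂, (R−Rᵀ)₁₃, (R−Rᵀ)₂₁) / (2 sinθ) = (+0.130201, +0.451254, -0.882846)
rvec = θ·k = (+0.054346, +0.188354, -0.368501)

rvec=(0.0543, 0.1884, -0.3685) tvec=(-0.1397, -0.0764, 0.9253)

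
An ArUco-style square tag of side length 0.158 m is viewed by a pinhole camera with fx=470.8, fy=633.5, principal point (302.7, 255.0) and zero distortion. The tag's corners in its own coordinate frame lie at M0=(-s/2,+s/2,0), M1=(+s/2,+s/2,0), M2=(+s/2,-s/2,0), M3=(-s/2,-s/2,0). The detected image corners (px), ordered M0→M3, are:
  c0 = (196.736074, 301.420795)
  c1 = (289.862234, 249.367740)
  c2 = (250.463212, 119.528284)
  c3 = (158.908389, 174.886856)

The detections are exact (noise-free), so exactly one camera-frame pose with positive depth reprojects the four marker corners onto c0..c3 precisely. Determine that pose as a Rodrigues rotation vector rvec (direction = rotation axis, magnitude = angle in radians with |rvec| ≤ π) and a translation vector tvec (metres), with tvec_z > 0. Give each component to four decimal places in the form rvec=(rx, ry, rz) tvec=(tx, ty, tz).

rvec=(0.0010, 0.1313, -0.3892) tvec=(-0.1217, -0.0495, 0.7214)

Intrinsics K: fx=470.8, fy=633.5, cx=302.7, cy=255.0
Marker side s = 0.158 m; corners in marker frame (Z=0):
  M0 = (-0.0790, +0.0790, 0)
  M1 = (+0.0790, +0.0790, 0)
  M2 = (+0.0790, -0.0790, 0)
  M3 = (-0.0790, -0.0790, 0)
Detected image corners:
  c0 = (196.736074, 301.420795) px
  c1 = (289.862234, 249.367740) px
  c2 = (250.463212, 119.528284) px
  c3 = (158.908389, 174.886856) px
Planar DLT: solve 8×8 A·h = b for H (H[2,2]=1):
  H  [+544.71253 +236.79875 +223.29468]
  H  [-377.39586 +804.06788 +211.50699]
  H  [-0.17727 -0.03357 +1.00000]
B = K⁻¹H; ‖b₁‖=1.386276, ‖b₂‖=1.386276; λ = 2/(‖b₁‖+‖b₂‖) = 0.721357, sign → tz>0 ⇒ λ=+0.721357
r₁ = λ·B[:,0] = (+0.91682,-0.37826,-0.12788); r₂ = λ·B[:,1] = (+0.37839,+0.92533,-0.02422)
r₃ = r₁×r₂ = (+0.12749,-0.02618,+0.99149); SVD([r₁ r₂ r₃]) → R = UVᵀ:
  R  [+0.91682 +0.37839 +0.12749]
  R  [-0.37826 +0.92533 -0.02618]
  R  [-0.12788 -0.02422 +0.99149]
t = (-0.12166, -0.04952, +0.72136) m
tr R = 2.833647; θ = arccos((tr R − 1)/2) = 0.410746 rad = 23.534°
axis k = ((R−Rᵀ)₃₂, (R−Rᵀ)₁₃, (R−Rᵀ)₂₁) / (2 sinθ) = (+0.002463, +0.319772, -0.947491)
rvec = θ·k = (+0.001012, +0.131345, -0.389178)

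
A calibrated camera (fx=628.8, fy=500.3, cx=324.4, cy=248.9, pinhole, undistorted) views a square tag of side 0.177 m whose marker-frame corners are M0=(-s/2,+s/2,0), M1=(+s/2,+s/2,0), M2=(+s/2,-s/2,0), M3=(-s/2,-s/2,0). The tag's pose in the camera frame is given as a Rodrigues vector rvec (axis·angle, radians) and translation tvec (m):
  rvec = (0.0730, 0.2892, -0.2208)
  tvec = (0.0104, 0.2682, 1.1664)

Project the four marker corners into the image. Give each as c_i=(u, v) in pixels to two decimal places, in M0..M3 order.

Intrinsics K: fx=628.8, fy=500.3, cx=324.4, cy=248.9
Marker side s = 0.177 m; corners in marker frame (Z=0):
  M0 = (-0.0885, +0.0885, 0)
  M1 = (+0.0885, +0.0885, 0)
  M2 = (+0.0885, -0.0885, 0)
  M3 = (-0.0885, -0.0885, 0)
rvec = (0.0730, 0.2892, -0.2208), |rvec| = θ = 0.37110 rad = 21.263°
Rodrigues: sinθ=0.36264, 1−cosθ=0.06807; R = I + sinθ·[k]× + (1−cosθ)·[k]×²:
    [+0.93456 +0.22620 +0.27464]
    [-0.20533 +0.97327 -0.10290]
    [-0.29057 +0.03977 +0.95603]
t = (0.0104, 0.2682, 1.1664) m
M0: Pc = R·M0+t = (-0.05229, +0.37251, +1.19564); u = 628.8·(-0.05229)/1.19564 + 324.4 = 296.9001, v = 500.3·(+0.37251)/1.19564 + 248.9 = 404.7709
M1: Pc = R·M1+t = (+0.11313, +0.33616, +1.14420); u = 628.8·(+0.11313)/1.14420 + 324.4 = 386.5695, v = 500.3·(+0.33616)/1.14420 + 248.9 = 395.8861
M2: Pc = R·M2+t = (+0.07309, +0.16389, +1.13716); u = 628.8·(+0.07309)/1.13716 + 324.4 = 364.8153, v = 500.3·(+0.16389)/1.13716 + 248.9 = 321.0058
M3: Pc = R·M3+t = (-0.09233, +0.20024, +1.18860); u = 628.8·(-0.09233)/1.18860 + 324.4 = 275.5562, v = 500.3·(+0.20024)/1.18860 + 248.9 = 333.1834

c0=(296.90, 404.77) c1=(386.57, 395.89) c2=(364.82, 321.01) c3=(275.56, 333.18)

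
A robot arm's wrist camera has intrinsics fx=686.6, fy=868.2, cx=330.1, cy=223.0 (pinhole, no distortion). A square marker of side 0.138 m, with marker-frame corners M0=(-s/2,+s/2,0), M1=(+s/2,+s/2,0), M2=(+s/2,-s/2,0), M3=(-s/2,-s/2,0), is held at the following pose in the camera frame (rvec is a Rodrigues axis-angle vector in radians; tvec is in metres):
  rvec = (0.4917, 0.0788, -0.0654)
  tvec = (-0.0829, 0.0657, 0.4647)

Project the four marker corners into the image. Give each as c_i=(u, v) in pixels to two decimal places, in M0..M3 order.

c0=(131.06, 446.21) c1=(318.04, 441.26) c2=(298.05, 227.07) c3=(84.07, 238.89)

Intrinsics K: fx=686.6, fy=868.2, cx=330.1, cy=223.0
Marker side s = 0.138 m; corners in marker frame (Z=0):
  M0 = (-0.0690, +0.0690, 0)
  M1 = (+0.0690, +0.0690, 0)
  M2 = (+0.0690, -0.0690, 0)
  M3 = (-0.0690, -0.0690, 0)
rvec = (0.4917, 0.0788, -0.0654), |rvec| = θ = 0.50225 rad = 28.777°
Rodrigues: sinθ=0.48140, 1−cosθ=0.12350; R = I + sinθ·[k]× + (1−cosθ)·[k]×²:
    [+0.99487 +0.08165 +0.05979]
    [-0.04372 +0.87954 -0.47381]
    [-0.09127 +0.46876 +0.87860]
t = (-0.0829, 0.0657, 0.4647) m
M0: Pc = R·M0+t = (-0.14591, +0.12940, +0.50334); u = 686.6·(-0.14591)/0.50334 + 330.1 = 131.0647, v = 868.2·(+0.12940)/0.50334 + 223.0 = 446.2063
M1: Pc = R·M1+t = (-0.00862, +0.12337, +0.49075); u = 686.6·(-0.00862)/0.49075 + 330.1 = 318.0397, v = 868.2·(+0.12337)/0.49075 + 223.0 = 441.2623
M2: Pc = R·M2+t = (-0.01989, +0.00200, +0.42606); u = 686.6·(-0.01989)/0.42606 + 330.1 = 298.0495, v = 868.2·(+0.00200)/0.42606 + 223.0 = 227.0658
M3: Pc = R·M3+t = (-0.15718, +0.00803, +0.43865); u = 686.6·(-0.15718)/0.43865 + 330.1 = 84.0748, v = 868.2·(+0.00803)/0.43865 + 223.0 = 238.8894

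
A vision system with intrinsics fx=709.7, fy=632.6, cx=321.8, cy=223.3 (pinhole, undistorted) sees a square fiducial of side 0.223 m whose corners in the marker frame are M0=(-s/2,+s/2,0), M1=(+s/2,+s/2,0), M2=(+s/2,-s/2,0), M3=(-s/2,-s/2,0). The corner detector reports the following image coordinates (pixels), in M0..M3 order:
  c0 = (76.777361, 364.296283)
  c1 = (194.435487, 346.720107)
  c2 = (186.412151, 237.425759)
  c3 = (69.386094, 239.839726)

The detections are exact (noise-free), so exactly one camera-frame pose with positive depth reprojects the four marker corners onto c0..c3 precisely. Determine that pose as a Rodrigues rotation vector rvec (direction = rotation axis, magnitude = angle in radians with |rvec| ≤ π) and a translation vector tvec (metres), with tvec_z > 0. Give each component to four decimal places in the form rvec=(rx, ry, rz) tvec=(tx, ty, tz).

Intrinsics K: fx=709.7, fy=632.6, cx=321.8, cy=223.3
Marker side s = 0.223 m; corners in marker frame (Z=0):
  M0 = (-0.1115, +0.1115, 0)
  M1 = (+0.1115, +0.1115, 0)
  M2 = (+0.1115, -0.1115, 0)
  M3 = (-0.1115, -0.1115, 0)
Detected image corners:
  c0 = (76.777361, 364.296283) px
  c1 = (194.435487, 346.720107) px
  c2 = (186.412151, 237.425759) px
  c3 = (69.386094, 239.839726) px
Planar DLT: solve 8×8 A·h = b for H (H[2,2]=1):
  H  [+602.13596 +26.48206 +135.49712]
  H  [+126.65849 +503.49668 +296.34517]
  H  [+0.57644 -0.06202 +1.00000]
B = K⁻¹H; ‖b₁‖=0.822762, ‖b₂‖=0.822762; λ = 2/(‖b₁‖+‖b₂‖) = 1.215418, sign → tz>0 ⇒ λ=+1.215418
r₁ = λ·B[:,0] = (+0.71352,-0.00396,+0.70062); r₂ = λ·B[:,1] = (+0.07953,+0.99398,-0.07538)
r₃ = r₁×r₂ = (-0.69610,+0.10950,+0.70954); SVD([r₁ r₂ r₃]) → R = UVᵀ:
  R  [+0.71352 +0.07953 -0.69610]
  R  [-0.00396 +0.99398 +0.10950]
  R  [+0.70062 -0.07538 +0.70954]
t = (-0.31906, +0.14034, +1.21542) m
tr R = 2.417044; θ = arccos((tr R − 1)/2) = 0.783395 rad = 44.885°
axis k = ((R−Rᵀ)₃₂, (R−Rᵀ)₁₃, (R−Rᵀ)₂₁) / (2 sinθ) = (-0.130993, -0.989617, -0.059156)
rvec = θ·k = (-0.102619, -0.775261, -0.046342)

rvec=(-0.1026, -0.7753, -0.0463) tvec=(-0.3191, 0.1403, 1.2154)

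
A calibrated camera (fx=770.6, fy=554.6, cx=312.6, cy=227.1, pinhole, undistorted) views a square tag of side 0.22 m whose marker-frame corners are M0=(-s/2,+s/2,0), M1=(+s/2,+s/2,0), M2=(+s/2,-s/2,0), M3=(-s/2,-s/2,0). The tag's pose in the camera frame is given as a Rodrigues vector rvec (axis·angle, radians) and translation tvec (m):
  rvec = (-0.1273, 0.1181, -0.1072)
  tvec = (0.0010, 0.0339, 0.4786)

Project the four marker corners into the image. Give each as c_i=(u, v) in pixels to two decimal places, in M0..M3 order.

Intrinsics K: fx=770.6, fy=554.6, cx=312.6, cy=227.1
Marker side s = 0.22 m; corners in marker frame (Z=0):
  M0 = (-0.1100, +0.1100, 0)
  M1 = (+0.1100, +0.1100, 0)
  M2 = (+0.1100, -0.1100, 0)
  M3 = (-0.1100, -0.1100, 0)
rvec = (-0.1273, 0.1181, -0.1072), |rvec| = θ = 0.20407 rad = 11.692°
Rodrigues: sinθ=0.20266, 1−cosθ=0.02075; R = I + sinθ·[k]× + (1−cosθ)·[k]×²:
    [+0.98732 +0.09897 +0.12408]
    [-0.11395 +0.98620 +0.12011]
    [-0.11048 -0.13273 +0.98498]
t = (0.0010, 0.0339, 0.4786) m
M0: Pc = R·M0+t = (-0.09672, +0.15492, +0.47615); u = 770.6·(-0.09672)/0.47615 + 312.6 = 156.0706, v = 554.6·(+0.15492)/0.47615 + 227.1 = 407.5389
M1: Pc = R·M1+t = (+0.12049, +0.12985, +0.45185); u = 770.6·(+0.12049)/0.45185 + 312.6 = 518.0924, v = 554.6·(+0.12985)/0.45185 + 227.1 = 386.4758
M2: Pc = R·M2+t = (+0.09872, -0.08712, +0.48105); u = 770.6·(+0.09872)/0.48105 + 312.6 = 470.7408, v = 554.6·(-0.08712)/0.48105 + 227.1 = 126.6635
M3: Pc = R·M3+t = (-0.11849, -0.06205, +0.50535); u = 770.6·(-0.11849)/0.50535 + 312.6 = 131.9146, v = 554.6·(-0.06205)/0.50535 + 227.1 = 159.0058

c0=(156.07, 407.54) c1=(518.09, 386.48) c2=(470.74, 126.66) c3=(131.91, 159.01)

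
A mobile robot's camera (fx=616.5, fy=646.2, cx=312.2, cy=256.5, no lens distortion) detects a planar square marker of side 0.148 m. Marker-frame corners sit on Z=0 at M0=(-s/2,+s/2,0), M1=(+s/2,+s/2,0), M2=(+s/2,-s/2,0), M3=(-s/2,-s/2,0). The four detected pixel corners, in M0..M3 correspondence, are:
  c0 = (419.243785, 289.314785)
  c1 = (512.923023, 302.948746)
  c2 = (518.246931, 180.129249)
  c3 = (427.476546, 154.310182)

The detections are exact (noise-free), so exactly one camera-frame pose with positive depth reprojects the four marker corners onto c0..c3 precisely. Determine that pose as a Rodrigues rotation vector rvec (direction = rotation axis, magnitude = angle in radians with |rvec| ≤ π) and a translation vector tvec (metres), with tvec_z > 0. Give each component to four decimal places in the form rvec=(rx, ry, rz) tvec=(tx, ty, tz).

rvec=(-0.0961, -0.5157, 0.1141) tvec=(0.1895, -0.0285, 0.7321)

Intrinsics K: fx=616.5, fy=646.2, cx=312.2, cy=256.5
Marker side s = 0.148 m; corners in marker frame (Z=0):
  M0 = (-0.0740, +0.0740, 0)
  M1 = (+0.0740, +0.0740, 0)
  M2 = (+0.0740, -0.0740, 0)
  M3 = (-0.0740, -0.0740, 0)
Detected image corners:
  c0 = (419.243785, 289.314785) px
  c1 = (512.923023, 302.948746) px
  c2 = (518.246931, 180.129249) px
  c3 = (427.476546, 154.310182) px
Planar DLT: solve 8×8 A·h = b for H (H[2,2]=1):
  H  [+934.66264 -122.46306 +471.77892]
  H  [+287.57697 +830.93502 +231.37645]
  H  [+0.66381 -0.16433 +1.00000]
B = K⁻¹H; ‖b₁‖=1.365948, ‖b₂‖=1.365948; λ = 2/(‖b₁‖+‖b₂‖) = 0.732093, sign → tz>0 ⇒ λ=+0.732093
r₁ = λ·B[:,0] = (+0.86381,+0.13290,+0.48597); r₂ = λ·B[:,1] = (-0.08450,+0.98913,-0.12030)
r₃ = r₁×r₂ = (-0.49668,+0.06285,+0.86566); SVD([r₁ r₂ r₃]) → R = UVᵀ:
  R  [+0.86381 -0.08450 -0.49668]
  R  [+0.13290 +0.98913 +0.06285]
  R  [+0.48597 -0.12030 +0.86566]
t = (+0.18950, -0.02846, +0.73209) m
tr R = 2.718600; θ = arccos((tr R − 1)/2) = 0.536897 rad = 30.762°
axis k = ((R−Rᵀ)₃₂, (R−Rᵀ)₁₃, (R−Rᵀ)₂₁) / (2 sinθ) = (-0.179045, -0.960611, +0.212529)
rvec = θ·k = (-0.096129, -0.515749, +0.114106)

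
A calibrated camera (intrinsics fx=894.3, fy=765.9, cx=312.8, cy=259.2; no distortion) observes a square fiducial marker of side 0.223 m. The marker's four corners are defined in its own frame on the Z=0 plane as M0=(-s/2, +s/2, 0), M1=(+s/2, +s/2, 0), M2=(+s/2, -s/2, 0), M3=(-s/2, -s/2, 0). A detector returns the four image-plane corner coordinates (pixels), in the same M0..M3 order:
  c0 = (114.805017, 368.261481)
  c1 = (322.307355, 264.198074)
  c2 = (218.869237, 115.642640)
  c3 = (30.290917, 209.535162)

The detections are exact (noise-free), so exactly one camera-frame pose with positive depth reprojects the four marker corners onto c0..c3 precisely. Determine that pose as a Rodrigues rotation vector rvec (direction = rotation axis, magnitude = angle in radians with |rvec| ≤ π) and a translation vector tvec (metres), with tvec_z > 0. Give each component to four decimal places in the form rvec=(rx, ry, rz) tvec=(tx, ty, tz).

Intrinsics K: fx=894.3, fy=765.9, cx=312.8, cy=259.2
Marker side s = 0.223 m; corners in marker frame (Z=0):
  M0 = (-0.1115, +0.1115, 0)
  M1 = (+0.1115, +0.1115, 0)
  M2 = (+0.1115, -0.1115, 0)
  M3 = (-0.1115, -0.1115, 0)
Detected image corners:
  c0 = (114.805017, 368.261481) px
  c1 = (322.307355, 264.198074) px
  c2 = (218.869237, 115.642640) px
  c3 = (30.290917, 209.535162) px
Planar DLT: solve 8×8 A·h = b for H (H[2,2]=1):
  H  [+888.74430 +346.67788 +169.45945]
  H  [-438.92336 +584.53373 +235.58629]
  H  [+0.01594 -0.43607 +1.00000]
B = K⁻¹H; ‖b₁‖=1.145187, ‖b₂‖=1.145187; λ = 2/(‖b₁‖+‖b₂‖) = 0.873220, sign → tz>0 ⇒ λ=+0.873220
r₁ = λ·B[:,0] = (+0.86293,-0.50514,+0.01392); r₂ = λ·B[:,1] = (+0.47169,+0.79531,-0.38078)
r₃ = r₁×r₂ = (+0.18128,+0.33515,+0.92456); SVD([r₁ r₂ r₃]) → R = UVᵀ:
  R  [+0.86293 +0.47169 +0.18128]
  R  [-0.50514 +0.79531 +0.33515]
  R  [+0.01392 -0.38078 +0.92456]
t = (-0.13996, -0.02692, +0.87322) m
tr R = 2.582794; θ = arccos((tr R − 1)/2) = 0.657705 rad = 37.684°
axis k = ((R−Rᵀ)₃₂, (R−Rᵀ)₁₃, (R−Rᵀ)₂₁) / (2 sinθ) = (-0.585579, +0.136891, -0.798973)
rvec = θ·k = (-0.385139, +0.090034, -0.525489)

rvec=(-0.3851, 0.0900, -0.5255) tvec=(-0.1400, -0.0269, 0.8732)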